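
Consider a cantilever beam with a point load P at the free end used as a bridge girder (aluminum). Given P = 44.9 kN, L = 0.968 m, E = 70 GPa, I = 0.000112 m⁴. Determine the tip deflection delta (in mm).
Model: a cantilever beam with a point load P at the free end, so delta = (P·L^3) / (3·E·I).
Convert to SI units:
  P = 44.9 kN = 44900 N
  E = 70 GPa = 7 × 10¹⁰ Pa
Substitute:
  delta = (44900 × 0.968^3) / (3 × (7 × 10¹⁰) × 0.000112)
  delta = 0.001732 m
Convert: delta = 0.001732 m = 1.732 mm
Final answer: delta = 1.732 mm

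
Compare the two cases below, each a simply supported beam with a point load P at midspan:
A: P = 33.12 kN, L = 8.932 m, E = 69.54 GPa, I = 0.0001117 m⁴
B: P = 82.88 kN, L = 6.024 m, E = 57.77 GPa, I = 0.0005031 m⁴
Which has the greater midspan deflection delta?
Model: a simply supported beam with a point load P at midspan, so delta = (P·L^3) / (48·E·I) (SI units).
  A: delta = (33120 × 8.932^3) / (48 × (6.954 × 10¹⁰) × 0.0001117) = 0.0633 m = 63.3 mm
  B: delta = (82880 × 6.024^3) / (48 × (5.777 × 10¹⁰) × 0.0005031) = 0.01299 m = 12.99 mm
63.3 mm > 12.99 mm, so A is larger.
Final answer: A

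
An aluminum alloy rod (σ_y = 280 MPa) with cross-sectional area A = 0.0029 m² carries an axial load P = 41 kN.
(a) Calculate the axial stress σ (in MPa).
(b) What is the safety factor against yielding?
(a) Axial stress σ = P/A. Convert P = 41 kN = 41000 N.
  σ = 41000 / 0.0029 = 1.414 × 10⁷ Pa = 14.14 MPa
(b) Safety factor SF = σ_y/σ = 280 / 14.14 = 19.8
Final answer: (a) σ = 14.14 MPa, (b) SF = 19.8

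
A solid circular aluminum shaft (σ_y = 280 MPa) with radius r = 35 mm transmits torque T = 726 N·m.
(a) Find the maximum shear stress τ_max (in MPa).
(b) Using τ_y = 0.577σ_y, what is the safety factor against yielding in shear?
(a) For a solid circular shaft, τ_max = T·r/J with J = π·r^4/2, i.e. τ_max = 2·T / (π·r^3). Convert r = 35 mm = 0.035 m.
  τ_max = (2 × 726) / (π × 0.035^3) = 1.078 × 10⁷ Pa = 10.78 MPa
(b) τ_y = 0.577 × 280 = 161.56 MPa
  SF = τ_y/τ_max = 161.56 / 10.78 = 14.99
Final answer: (a) τ_max = 10.78 MPa, (b) SF = 14.99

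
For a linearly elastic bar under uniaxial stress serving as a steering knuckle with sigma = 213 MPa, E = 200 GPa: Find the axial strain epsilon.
Model: a linearly elastic bar under uniaxial stress, so epsilon = sigma / E.
Convert to SI units:
  sigma = 213 MPa = 2.13 × 10⁸ Pa
  E = 200 GPa = 2 × 10¹¹ Pa
Substitute:
  epsilon = (2.13 × 10⁸) / (2 × 10¹¹)
  epsilon = 0.001065
Final answer: epsilon = 0.001065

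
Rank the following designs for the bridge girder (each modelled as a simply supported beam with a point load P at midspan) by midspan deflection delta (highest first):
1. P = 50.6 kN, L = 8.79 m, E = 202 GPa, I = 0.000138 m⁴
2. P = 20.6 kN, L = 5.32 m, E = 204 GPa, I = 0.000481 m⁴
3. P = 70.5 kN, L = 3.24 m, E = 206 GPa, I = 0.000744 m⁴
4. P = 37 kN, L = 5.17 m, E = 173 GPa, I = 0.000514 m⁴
Model: a simply supported beam with a point load P at midspan, so delta = (P·L^3) / (48·E·I) (SI units).
  Case 1: delta = (50600 × 8.79^3) / (48 × (2.02 × 10¹¹) × 0.000138) = 0.02568 m = 25.68 mm
  Case 2: delta = (20600 × 5.32^3) / (48 × (2.04 × 10¹¹) × 0.000481) = 0.0006585 m = 0.6585 mm
  Case 3: delta = (70500 × 3.24^3) / (48 × (2.06 × 10¹¹) × 0.000744) = 0.0003259 m = 0.3259 mm
  Case 4: delta = (37000 × 5.17^3) / (48 × (1.73 × 10¹¹) × 0.000514) = 0.001198 m = 1.198 mm
Ordering: 25.68 mm (case 1) > 1.198 mm (case 4) > 0.6585 mm (case 2) > 0.3259 mm (case 3)
Final answer: 1, 4, 2, 3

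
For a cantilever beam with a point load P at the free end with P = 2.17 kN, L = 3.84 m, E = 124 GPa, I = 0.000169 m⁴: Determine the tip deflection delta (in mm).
Model: a cantilever beam with a point load P at the free end, so delta = (P·L^3) / (3·E·I).
Convert to SI units:
  P = 2.17 kN = 2170 N
  E = 124 GPa = 1.24 × 10¹¹ Pa
Substitute:
  delta = (2170 × 3.84^3) / (3 × (1.24 × 10¹¹) × 0.000169)
  delta = 0.001954 m
Convert: delta = 0.001954 m = 1.954 mm
Final answer: delta = 1.954 mm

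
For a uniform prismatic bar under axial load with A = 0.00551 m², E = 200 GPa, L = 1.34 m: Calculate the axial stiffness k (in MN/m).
Model: a uniform prismatic bar under axial load, so k = (A·E) / L.
Convert to SI units:
  E = 200 GPa = 2 × 10¹¹ Pa
Substitute:
  k = (0.00551 × (2 × 10¹¹)) / 1.34
  k = 8.224 × 10⁸ N/m
Convert: k = 8.224 × 10⁸ N/m = 822.4 MN/m
Final answer: k = 822.4 MN/m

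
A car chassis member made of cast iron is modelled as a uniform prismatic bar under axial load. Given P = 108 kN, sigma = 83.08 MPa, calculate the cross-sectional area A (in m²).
Model: a uniform prismatic bar under axial load, so sigma = P / A.
Solve for A: A = P / sigma.
Convert to SI units:
  P = 108 kN = 108000 N
  sigma = 83.08 MPa = 8.308 × 10⁷ Pa
Substitute:
  A = 108000 / (8.308 × 10⁷)
  A = 0.0013 m²
Final answer: A = 0.0013 m²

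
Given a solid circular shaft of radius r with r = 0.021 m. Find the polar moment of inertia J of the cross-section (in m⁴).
Model: a solid circular shaft of radius r, so J = (π·r^4) / 2.
Substitute:
  J = (π × 0.021^4) / 2
  J = 3.055 × 10⁻⁷ m⁴
Final answer: J = 3.055 × 10⁻⁷ m⁴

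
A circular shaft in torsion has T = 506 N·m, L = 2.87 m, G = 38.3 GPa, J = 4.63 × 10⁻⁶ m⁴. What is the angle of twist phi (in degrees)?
Model: a circular shaft in torsion, so phi = (T·L) / (G·J).
Convert to SI units:
  G = 38.3 GPa = 3.83 × 10¹⁰ Pa
Substitute:
  phi = (506 × 2.87) / ((3.83 × 10¹⁰) × (4.63 × 10⁻⁶))
  phi = 0.008189 rad
Convert to degrees: phi = 0.008189 × 180/π = 0.4692°
Final answer: phi = 0.4692°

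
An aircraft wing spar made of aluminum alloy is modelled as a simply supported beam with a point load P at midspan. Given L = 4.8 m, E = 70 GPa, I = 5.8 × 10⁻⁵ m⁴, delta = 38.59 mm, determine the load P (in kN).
Model: a simply supported beam with a point load P at midspan, so delta = (P·L^3) / (48·E·I).
Solve for P: P = (48·delta·E·I) / L^3.
Convert to SI units:
  E = 70 GPa = 7 × 10¹⁰ Pa
  delta = 38.59 mm = 0.03859 m
Substitute:
  P = (48 × 0.03859 × (7 × 10¹⁰) × (5.8 × 10⁻⁵)) / 4.8^3
  P = 68000 N
Convert: P = 68000 N = 68 kN
Final answer: P = 68 kN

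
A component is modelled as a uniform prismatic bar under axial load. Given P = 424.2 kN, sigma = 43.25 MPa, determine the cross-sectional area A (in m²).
Model: a uniform prismatic bar under axial load, so sigma = P / A.
Solve for A: A = P / sigma.
Convert to SI units:
  P = 424.2 kN = 424200 N
  sigma = 43.25 MPa = 4.325 × 10⁷ Pa
Substitute:
  A = 424200 / (4.325 × 10⁷)
  A = 0.009808 m²
Final answer: A = 0.009808 m²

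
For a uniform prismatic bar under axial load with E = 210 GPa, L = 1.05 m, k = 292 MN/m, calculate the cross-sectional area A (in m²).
Model: a uniform prismatic bar under axial load, so k = (A·E) / L.
Solve for A: A = (k·L) / E.
Convert to SI units:
  E = 210 GPa = 2.1 × 10¹¹ Pa
  k = 292 MN/m = 2.92 × 10⁸ N/m
Substitute:
  A = ((2.92 × 10⁸) × 1.05) / (2.1 × 10¹¹)
  A = 0.00146 m²
Final answer: A = 0.00146 m²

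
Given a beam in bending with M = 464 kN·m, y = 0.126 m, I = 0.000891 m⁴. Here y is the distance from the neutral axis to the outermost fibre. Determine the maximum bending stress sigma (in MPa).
Model: a beam in bending, so sigma = (M·y) / I.
Convert to SI units:
  M = 464 kN·m = 464000 N·m
Substitute:
  sigma = (464000 × 0.126) / 0.000891
  sigma = 6.562 × 10⁷ Pa
Convert: sigma = 6.562 × 10⁷ Pa = 65.62 MPa
Final answer: sigma = 65.62 MPa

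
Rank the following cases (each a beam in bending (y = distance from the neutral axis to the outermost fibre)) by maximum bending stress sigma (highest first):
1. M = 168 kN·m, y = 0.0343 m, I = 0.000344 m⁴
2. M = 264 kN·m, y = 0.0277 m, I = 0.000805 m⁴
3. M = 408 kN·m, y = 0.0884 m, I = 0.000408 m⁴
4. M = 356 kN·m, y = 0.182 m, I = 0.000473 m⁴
Model: a beam in bending (y = distance from the neutral axis to the outermost fibre), so sigma = (M·y) / I (SI units).
  Case 1: sigma = (168000 × 0.0343) / 0.000344 = 1.675 × 10⁷ Pa = 16.75 MPa
  Case 2: sigma = (264000 × 0.0277) / 0.000805 = 9.084 × 10⁶ Pa = 9.084 MPa
  Case 3: sigma = (408000 × 0.0884) / 0.000408 = 8.84 × 10⁷ Pa = 88.4 MPa
  Case 4: sigma = (356000 × 0.182) / 0.000473 = 1.37 × 10⁸ Pa = 137 MPa
Ordering: 137 MPa (case 4) > 88.4 MPa (case 3) > 16.75 MPa (case 1) > 9.084 MPa (case 2)
Final answer: 4, 3, 1, 2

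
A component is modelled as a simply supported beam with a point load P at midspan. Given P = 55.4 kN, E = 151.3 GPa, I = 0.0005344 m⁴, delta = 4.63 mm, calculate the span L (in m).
Model: a simply supported beam with a point load P at midspan, so delta = (P·L^3) / (48·E·I).
Solve for L: L = ((48·delta·E·I) / P)^(1/3).
Convert to SI units:
  P = 55.4 kN = 55400 N
  E = 151.3 GPa = 1.513 × 10¹¹ Pa
  delta = 4.63 mm = 0.00463 m
Substitute:
  L = ((48 × 0.00463 × (1.513 × 10¹¹) × 0.0005344) / 55400)^(1/3)
  L = 6.871 m
Final answer: L = 6.871 m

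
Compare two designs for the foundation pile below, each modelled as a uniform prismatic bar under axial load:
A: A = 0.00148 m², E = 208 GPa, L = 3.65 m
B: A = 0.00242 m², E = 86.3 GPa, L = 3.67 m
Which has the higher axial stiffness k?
Model: a uniform prismatic bar under axial load, so k = (A·E) / L (SI units).
  A: k = (0.00148 × (2.08 × 10¹¹)) / 3.65 = 8.434 × 10⁷ N/m = 84.34 MN/m
  B: k = (0.00242 × (8.63 × 10¹⁰)) / 3.67 = 5.691 × 10⁷ N/m = 56.91 MN/m
84.34 MN/m > 56.91 MN/m, so A is larger.
Final answer: A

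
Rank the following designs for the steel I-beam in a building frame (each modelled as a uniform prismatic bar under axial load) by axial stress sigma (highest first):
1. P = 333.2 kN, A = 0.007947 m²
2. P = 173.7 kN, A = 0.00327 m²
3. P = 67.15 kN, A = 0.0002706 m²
Model: a uniform prismatic bar under axial load, so sigma = P / A (SI units).
  Case 1: sigma = 333200 / 0.007947 = 4.193 × 10⁷ Pa = 41.93 MPa
  Case 2: sigma = 173700 / 0.00327 = 5.312 × 10⁷ Pa = 53.12 MPa
  Case 3: sigma = 67150 / 0.0002706 = 2.482 × 10⁸ Pa = 248.2 MPa
Ordering: 248.2 MPa (case 3) > 53.12 MPa (case 2) > 41.93 MPa (case 1)
Final answer: 3, 2, 1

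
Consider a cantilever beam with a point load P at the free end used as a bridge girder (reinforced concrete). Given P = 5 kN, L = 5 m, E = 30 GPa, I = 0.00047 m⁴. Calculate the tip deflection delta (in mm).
Model: a cantilever beam with a point load P at the free end, so delta = (P·L^3) / (3·E·I).
Convert to SI units:
  P = 5 kN = 5000 N
  E = 30 GPa = 3 × 10¹⁰ Pa
Substitute:
  delta = (5000 × 5^3) / (3 × (3 × 10¹⁰) × 0.00047)
  delta = 0.01478 m
Convert: delta = 0.01478 m = 14.78 mm
Final answer: delta = 14.78 mm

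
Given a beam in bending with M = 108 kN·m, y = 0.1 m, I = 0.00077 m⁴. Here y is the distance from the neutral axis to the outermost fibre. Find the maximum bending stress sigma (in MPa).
Model: a beam in bending, so sigma = (M·y) / I.
Convert to SI units:
  M = 108 kN·m = 108000 N·m
Substitute:
  sigma = (108000 × 0.1) / 0.00077
  sigma = 1.403 × 10⁷ Pa
Convert: sigma = 1.403 × 10⁷ Pa = 14.03 MPa
Final answer: sigma = 14.03 MPa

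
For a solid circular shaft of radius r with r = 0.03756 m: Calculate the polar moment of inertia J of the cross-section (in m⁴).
Model: a solid circular shaft of radius r, so J = (π·r^4) / 2.
Substitute:
  J = (π × 0.03756^4) / 2
  J = 3.126 × 10⁻⁶ m⁴
Final answer: J = 3.126 × 10⁻⁶ m⁴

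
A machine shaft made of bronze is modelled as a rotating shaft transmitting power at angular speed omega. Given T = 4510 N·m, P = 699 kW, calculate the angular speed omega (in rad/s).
Model: a rotating shaft transmitting power at angular speed omega, so P = T·omega.
Solve for omega: omega = P / T.
Convert to SI units:
  P = 699 kW = 699000 W
Substitute:
  omega = 699000 / 4510
  omega = 155 rad/s
Final answer: omega = 155 rad/s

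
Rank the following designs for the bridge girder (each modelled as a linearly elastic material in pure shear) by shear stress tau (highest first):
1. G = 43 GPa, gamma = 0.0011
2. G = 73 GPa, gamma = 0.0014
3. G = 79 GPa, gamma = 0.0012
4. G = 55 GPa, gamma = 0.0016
Model: a linearly elastic material in pure shear, so tau = G·gamma (SI units).
  Case 1: tau = (4.3 × 10¹⁰) × 0.0011 = 4.73 × 10⁷ Pa = 47.3 MPa
  Case 2: tau = (7.3 × 10¹⁰) × 0.0014 = 1.022 × 10⁸ Pa = 102.2 MPa
  Case 3: tau = (7.9 × 10¹⁰) × 0.0012 = 9.48 × 10⁷ Pa = 94.8 MPa
  Case 4: tau = (5.5 × 10¹⁰) × 0.0016 = 8.8 × 10⁷ Pa = 88 MPa
Ordering: 102.2 MPa (case 2) > 94.8 MPa (case 3) > 88 MPa (case 4) > 47.3 MPa (case 1)
Final answer: 2, 3, 4, 1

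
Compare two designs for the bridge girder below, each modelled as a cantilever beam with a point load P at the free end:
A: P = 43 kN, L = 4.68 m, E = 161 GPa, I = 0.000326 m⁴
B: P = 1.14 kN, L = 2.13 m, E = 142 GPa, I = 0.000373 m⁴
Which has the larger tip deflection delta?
Model: a cantilever beam with a point load P at the free end, so delta = (P·L^3) / (3·E·I) (SI units).
  A: delta = (43000 × 4.68^3) / (3 × (1.61 × 10¹¹) × 0.000326) = 0.02799 m = 27.99 mm
  B: delta = (1140 × 2.13^3) / (3 × (1.42 × 10¹¹) × 0.000373) = 6.933 × 10⁻⁵ m = 0.06933 mm
27.99 mm > 0.06933 mm, so A is larger.
Final answer: A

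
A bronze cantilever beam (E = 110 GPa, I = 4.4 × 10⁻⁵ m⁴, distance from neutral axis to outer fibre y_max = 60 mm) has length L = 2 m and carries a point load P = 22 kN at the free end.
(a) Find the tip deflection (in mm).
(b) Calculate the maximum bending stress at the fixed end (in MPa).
(a) Tip deflection of a cantilever with an end point load: δ = P·L^3 / (3·E·I). Convert P = 22 kN = 22000 N, E = 110 GPa = 1.1 × 10¹¹ Pa.
  δ = (22000 × 2^3) / (3 × (1.1 × 10¹¹) × (4.4 × 10⁻⁵)) = 0.01212 m = 12.12 mm
(b) Maximum bending moment at the fixed end: M = P·L = 22000 × 2 = 44000 N·m. Convert y_max = 60 mm = 0.06 m.
  σ = M·y_max / I = (44000 × 0.06) / (4.4 × 10⁻⁵) = 6 × 10⁷ Pa = 60 MPa
Final answer: (a) δ = 12.12 mm, (b) σ = 60 MPa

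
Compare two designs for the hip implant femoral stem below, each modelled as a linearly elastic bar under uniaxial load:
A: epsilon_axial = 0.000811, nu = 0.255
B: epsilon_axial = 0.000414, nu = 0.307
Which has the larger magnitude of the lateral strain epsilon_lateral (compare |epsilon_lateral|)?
Model: a linearly elastic bar under uniaxial load, so epsilon_lateral = -nu·epsilon_axial (SI units).
  A: epsilon_lateral = -(0.255 × 0.000811) = -0.0002068
  B: epsilon_lateral = -(0.307 × 0.000414) = -0.0001271
|epsilon_lateral|: A = 0.0002068, B = 0.0001271, so A is larger in magnitude.
Final answer: A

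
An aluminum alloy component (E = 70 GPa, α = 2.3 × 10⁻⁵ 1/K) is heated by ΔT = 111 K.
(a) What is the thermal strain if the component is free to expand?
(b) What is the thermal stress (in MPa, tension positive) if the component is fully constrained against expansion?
(a) Free thermal strain ε_th = α·ΔT = (2.3 × 10⁻⁵) × 111 = 0.002553
(b) Fully constrained, the expansion is suppressed, so σ = -E·α·ΔT. Convert E = 70 GPa = 7 × 10¹⁰ Pa.
  σ = -(7 × 10¹⁰) × (2.3 × 10⁻⁵) × 111 = -1.787 × 10⁸ Pa = -178.7 MPa (compressive)
Final answer: (a) ε_th = 0.002553, (b) σ = -178.7 MPa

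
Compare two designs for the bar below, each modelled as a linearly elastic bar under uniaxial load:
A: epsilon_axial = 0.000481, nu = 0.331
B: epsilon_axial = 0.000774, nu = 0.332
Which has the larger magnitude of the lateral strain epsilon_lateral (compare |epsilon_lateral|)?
Model: a linearly elastic bar under uniaxial load, so epsilon_lateral = -nu·epsilon_axial (SI units).
  A: epsilon_lateral = -(0.331 × 0.000481) = -0.0001592
  B: epsilon_lateral = -(0.332 × 0.000774) = -0.000257
|epsilon_lateral|: A = 0.0001592, B = 0.000257, so B is larger in magnitude.
Final answer: B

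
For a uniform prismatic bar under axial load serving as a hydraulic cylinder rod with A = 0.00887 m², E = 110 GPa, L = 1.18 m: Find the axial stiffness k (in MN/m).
Model: a uniform prismatic bar under axial load, so k = (A·E) / L.
Convert to SI units:
  E = 110 GPa = 1.1 × 10¹¹ Pa
Substitute:
  k = (0.00887 × (1.1 × 10¹¹)) / 1.18
  k = 8.269 × 10⁸ N/m
Convert: k = 8.269 × 10⁸ N/m = 826.9 MN/m
Final answer: k = 826.9 MN/m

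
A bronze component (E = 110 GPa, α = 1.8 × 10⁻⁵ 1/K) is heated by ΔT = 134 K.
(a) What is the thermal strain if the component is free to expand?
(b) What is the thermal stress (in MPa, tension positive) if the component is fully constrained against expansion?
(a) Free thermal strain ε_th = α·ΔT = (1.8 × 10⁻⁵) × 134 = 0.002412
(b) Fully constrained, the expansion is suppressed, so σ = -E·α·ΔT. Convert E = 110 GPa = 1.1 × 10¹¹ Pa.
  σ = -(1.1 × 10¹¹) × (1.8 × 10⁻⁵) × 134 = -2.653 × 10⁸ Pa = -265.3 MPa (compressive)
Final answer: (a) ε_th = 0.002412, (b) σ = -265.3 MPa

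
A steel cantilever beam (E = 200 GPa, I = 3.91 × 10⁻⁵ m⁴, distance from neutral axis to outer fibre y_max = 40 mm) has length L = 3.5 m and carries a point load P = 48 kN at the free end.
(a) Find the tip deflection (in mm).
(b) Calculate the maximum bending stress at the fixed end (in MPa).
(a) Tip deflection of a cantilever with an end point load: δ = P·L^3 / (3·E·I). Convert P = 48 kN = 48000 N, E = 200 GPa = 2 × 10¹¹ Pa.
  δ = (48000 × 3.5^3) / (3 × (2 × 10¹¹) × (3.91 × 10⁻⁵)) = 0.08772 m = 87.72 mm
(b) Maximum bending moment at the fixed end: M = P·L = 48000 × 3.5 = 168000 N·m. Convert y_max = 40 mm = 0.04 m.
  σ = M·y_max / I = (168000 × 0.04) / (3.91 × 10⁻⁵) = 1.719 × 10⁸ Pa = 171.9 MPa
Final answer: (a) δ = 87.72 mm, (b) σ = 171.9 MPa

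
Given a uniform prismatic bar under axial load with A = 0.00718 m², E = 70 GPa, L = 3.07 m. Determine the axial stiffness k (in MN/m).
Model: a uniform prismatic bar under axial load, so k = (A·E) / L.
Convert to SI units:
  E = 70 GPa = 7 × 10¹⁰ Pa
Substitute:
  k = (0.00718 × (7 × 10¹⁰)) / 3.07
  k = 1.637 × 10⁸ N/m
Convert: k = 1.637 × 10⁸ N/m = 163.7 MN/m
Final answer: k = 163.7 MN/m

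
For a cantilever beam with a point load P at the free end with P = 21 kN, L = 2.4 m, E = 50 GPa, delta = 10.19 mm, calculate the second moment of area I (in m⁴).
Model: a cantilever beam with a point load P at the free end, so delta = (P·L^3) / (3·E·I).
Solve for I: I = (P·L^3) / (3·delta·E).
Convert to SI units:
  P = 21 kN = 21000 N
  E = 50 GPa = 5 × 10¹⁰ Pa
  delta = 10.19 mm = 0.01019 m
Substitute:
  I = (21000 × 2.4^3) / (3 × 0.01019 × (5 × 10¹⁰))
  I = 0.0001899 m⁴
Final answer: I = 0.0001899 m⁴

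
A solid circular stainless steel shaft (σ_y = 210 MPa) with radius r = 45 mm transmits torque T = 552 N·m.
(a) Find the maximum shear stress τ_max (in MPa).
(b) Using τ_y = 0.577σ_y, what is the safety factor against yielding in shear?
(a) For a solid circular shaft, τ_max = T·r/J with J = π·r^4/2, i.e. τ_max = 2·T / (π·r^3). Convert r = 45 mm = 0.045 m.
  τ_max = (2 × 552) / (π × 0.045^3) = 3.856 × 10⁶ Pa = 3.856 MPa
(b) τ_y = 0.577 × 210 = 121.17 MPa
  SF = τ_y/τ_max = 121.17 / 3.856 = 31.42
Final answer: (a) τ_max = 3.856 MPa, (b) SF = 31.42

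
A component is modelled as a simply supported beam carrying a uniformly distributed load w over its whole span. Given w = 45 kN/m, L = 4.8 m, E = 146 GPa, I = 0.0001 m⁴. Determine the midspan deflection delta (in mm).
Model: a simply supported beam carrying a uniformly distributed load w over its whole span, so delta = (5·w·L^4) / (384·E·I).
Convert to SI units:
  w = 45 kN/m = 45000 N/m
  E = 146 GPa = 1.46 × 10¹¹ Pa
Substitute:
  delta = (5 × 45000 × 4.8^4) / (384 × (1.46 × 10¹¹) × 0.0001)
  delta = 0.0213 m
Convert: delta = 0.0213 m = 21.3 mm
Final answer: delta = 21.3 mm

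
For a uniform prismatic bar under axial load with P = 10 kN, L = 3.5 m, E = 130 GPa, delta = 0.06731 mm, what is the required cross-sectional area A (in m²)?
Model: a uniform prismatic bar under axial load, so delta = (P·L) / (A·E).
Solve for A: A = (P·L) / (delta·E).
Convert to SI units:
  P = 10 kN = 10000 N
  E = 130 GPa = 1.3 × 10¹¹ Pa
  delta = 0.06731 mm = 6.731 × 10⁻⁵ m
Substitute:
  A = (10000 × 3.5) / ((6.731 × 10⁻⁵) × (1.3 × 10¹¹))
  A = 0.004 m²
Final answer: A = 0.004 m²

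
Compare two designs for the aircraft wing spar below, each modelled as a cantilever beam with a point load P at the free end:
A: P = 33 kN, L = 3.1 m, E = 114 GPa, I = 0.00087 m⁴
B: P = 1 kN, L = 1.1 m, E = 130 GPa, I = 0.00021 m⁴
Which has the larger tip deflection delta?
Model: a cantilever beam with a point load P at the free end, so delta = (P·L^3) / (3·E·I) (SI units).
  A: delta = (33000 × 3.1^3) / (3 × (1.14 × 10¹¹) × 0.00087) = 0.003304 m = 3.304 mm
  B: delta = (1000 × 1.1^3) / (3 × (1.3 × 10¹¹) × 0.00021) = 1.625 × 10⁻⁵ m = 0.01625 mm
3.304 mm > 0.01625 mm, so A is larger.
Final answer: A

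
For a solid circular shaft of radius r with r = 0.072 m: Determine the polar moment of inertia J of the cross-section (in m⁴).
Model: a solid circular shaft of radius r, so J = (π·r^4) / 2.
Substitute:
  J = (π × 0.072^4) / 2
  J = 4.221 × 10⁻⁵ m⁴
Final answer: J = 4.221 × 10⁻⁵ m⁴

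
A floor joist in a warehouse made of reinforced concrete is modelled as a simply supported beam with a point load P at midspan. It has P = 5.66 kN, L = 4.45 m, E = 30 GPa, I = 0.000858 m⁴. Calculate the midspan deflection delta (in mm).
Model: a simply supported beam with a point load P at midspan, so delta = (P·L^3) / (48·E·I).
Convert to SI units:
  P = 5.66 kN = 5660 N
  E = 30 GPa = 3 × 10¹⁰ Pa
Substitute:
  delta = (5660 × 4.45^3) / (48 × (3 × 10¹⁰) × 0.000858)
  delta = 0.0004037 m
Convert: delta = 0.0004037 m = 0.4037 mm
Final answer: delta = 0.4037 mm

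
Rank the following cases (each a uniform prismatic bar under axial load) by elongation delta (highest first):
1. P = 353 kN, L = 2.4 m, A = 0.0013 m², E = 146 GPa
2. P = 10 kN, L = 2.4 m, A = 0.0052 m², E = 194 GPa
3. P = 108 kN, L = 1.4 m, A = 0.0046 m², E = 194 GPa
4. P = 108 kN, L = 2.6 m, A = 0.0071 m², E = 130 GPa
Model: a uniform prismatic bar under axial load, so delta = (P·L) / (A·E) (SI units).
  Case 1: delta = (353000 × 2.4) / (0.0013 × (1.46 × 10¹¹)) = 0.004464 m = 4.464 mm
  Case 2: delta = (10000 × 2.4) / (0.0052 × (1.94 × 10¹¹)) = 2.379 × 10⁻⁵ m = 0.02379 mm
  Case 3: delta = (108000 × 1.4) / (0.0046 × (1.94 × 10¹¹)) = 0.0001694 m = 0.1694 mm
  Case 4: delta = (108000 × 2.6) / (0.0071 × (1.3 × 10¹¹)) = 0.0003042 m = 0.3042 mm
Ordering: 4.464 mm (case 1) > 0.3042 mm (case 4) > 0.1694 mm (case 3) > 0.02379 mm (case 2)
Final answer: 1, 4, 3, 2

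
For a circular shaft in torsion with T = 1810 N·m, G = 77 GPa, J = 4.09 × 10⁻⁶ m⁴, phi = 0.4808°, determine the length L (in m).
Model: a circular shaft in torsion, so phi = (T·L) / (G·J).
Solve for L: L = (phi·G·J) / T.
Convert to SI units:
  G = 77 GPa = 7.7 × 10¹⁰ Pa
  phi = 0.4808° = 0.008392 rad
Substitute:
  L = (0.008392 × (7.7 × 10¹⁰) × (4.09 × 10⁻⁶)) / 1810
  L = 1.46 m
Final answer: L = 1.46 m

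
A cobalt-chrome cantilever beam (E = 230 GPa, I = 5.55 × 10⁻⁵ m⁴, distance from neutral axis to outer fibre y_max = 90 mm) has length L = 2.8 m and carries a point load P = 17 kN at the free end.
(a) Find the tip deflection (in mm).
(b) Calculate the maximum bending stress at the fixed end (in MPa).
(a) Tip deflection of a cantilever with an end point load: δ = P·L^3 / (3·E·I). Convert P = 17 kN = 17000 N, E = 230 GPa = 2.3 × 10¹¹ Pa.
  δ = (17000 × 2.8^3) / (3 × (2.3 × 10¹¹) × (5.55 × 10⁻⁵)) = 0.009745 m = 9.745 mm
(b) Maximum bending moment at the fixed end: M = P·L = 17000 × 2.8 = 47600 N·m. Convert y_max = 90 mm = 0.09 m.
  σ = M·y_max / I = (47600 × 0.09) / (5.55 × 10⁻⁵) = 7.719 × 10⁷ Pa = 77.19 MPa
Final answer: (a) δ = 9.745 mm, (b) σ = 77.19 MPa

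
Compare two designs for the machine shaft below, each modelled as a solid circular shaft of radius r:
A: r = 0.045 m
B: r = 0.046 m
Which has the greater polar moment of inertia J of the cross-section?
Model: a solid circular shaft of radius r, so J = (π·r^4) / 2 (SI units).
  A: J = (π × 0.045^4) / 2 = 6.441 × 10⁻⁶ m⁴
  B: J = (π × 0.046^4) / 2 = 7.033 × 10⁻⁶ m⁴
7.033 × 10⁻⁶ m⁴ > 6.441 × 10⁻⁶ m⁴, so B is larger.
Final answer: B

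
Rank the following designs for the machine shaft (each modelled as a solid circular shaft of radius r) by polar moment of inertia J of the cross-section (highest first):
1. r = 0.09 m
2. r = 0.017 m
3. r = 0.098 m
Model: a solid circular shaft of radius r, so J = (π·r^4) / 2 (SI units).
  Case 1: J = (π × 0.09^4) / 2 = 0.0001031 m⁴
  Case 2: J = (π × 0.017^4) / 2 = 1.312 × 10⁻⁷ m⁴
  Case 3: J = (π × 0.098^4) / 2 = 0.0001449 m⁴
Ordering: 0.0001449 m⁴ (case 3) > 0.0001031 m⁴ (case 1) > 1.312 × 10⁻⁷ m⁴ (case 2)
Final answer: 3, 1, 2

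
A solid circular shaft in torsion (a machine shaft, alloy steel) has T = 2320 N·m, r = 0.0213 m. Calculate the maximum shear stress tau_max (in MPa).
Model: a solid circular shaft in torsion, so tau_max = (2·T) / (π·r^3).
Substitute:
  tau_max = (2 × 2320) / (π × 0.0213^3)
  tau_max = 1.528 × 10⁸ Pa
Convert: tau_max = 1.528 × 10⁸ Pa = 152.8 MPa
Final answer: tau_max = 152.8 MPa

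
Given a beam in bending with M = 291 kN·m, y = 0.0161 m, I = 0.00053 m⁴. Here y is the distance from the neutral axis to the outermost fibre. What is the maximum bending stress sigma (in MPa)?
Model: a beam in bending, so sigma = (M·y) / I.
Convert to SI units:
  M = 291 kN·m = 291000 N·m
Substitute:
  sigma = (291000 × 0.0161) / 0.00053
  sigma = 8.84 × 10⁶ Pa
Convert: sigma = 8.84 × 10⁶ Pa = 8.84 MPa
Final answer: sigma = 8.84 MPa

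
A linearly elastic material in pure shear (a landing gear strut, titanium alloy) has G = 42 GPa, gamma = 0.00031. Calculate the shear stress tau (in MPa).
Model: a linearly elastic material in pure shear, so tau = G·gamma.
Convert to SI units:
  G = 42 GPa = 4.2 × 10¹⁰ Pa
Substitute:
  tau = (4.2 × 10¹⁰) × 0.00031
  tau = 1.302 × 10⁷ Pa
Convert: tau = 1.302 × 10⁷ Pa = 13.02 MPa
Final answer: tau = 13.02 MPa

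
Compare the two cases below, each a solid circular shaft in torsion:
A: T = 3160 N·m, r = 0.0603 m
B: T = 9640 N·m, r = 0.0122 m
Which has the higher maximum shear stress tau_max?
Model: a solid circular shaft in torsion, so tau_max = (2·T) / (π·r^3) (SI units).
  A: tau_max = (2 × 3160) / (π × 0.0603^3) = 9.175 × 10⁶ Pa = 9.175 MPa
  B: tau_max = (2 × 9640) / (π × 0.0122^3) = 3.38 × 10⁹ Pa = 3380 MPa
3380 MPa > 9.175 MPa, so B is larger.
Final answer: B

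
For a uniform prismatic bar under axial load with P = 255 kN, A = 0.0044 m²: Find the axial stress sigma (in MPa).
Model: a uniform prismatic bar under axial load, so sigma = P / A.
Convert to SI units:
  P = 255 kN = 255000 N
Substitute:
  sigma = 255000 / 0.0044
  sigma = 5.795 × 10⁷ Pa
Convert: sigma = 5.795 × 10⁷ Pa = 57.95 MPa
Final answer: sigma = 57.95 MPa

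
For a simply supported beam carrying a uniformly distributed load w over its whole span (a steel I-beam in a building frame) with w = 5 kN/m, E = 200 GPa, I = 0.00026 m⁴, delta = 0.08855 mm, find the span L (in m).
Model: a simply supported beam carrying a uniformly distributed load w over its whole span, so delta = (5·w·L^4) / (384·E·I).
Solve for L: L = ((384·delta·E·I) / (5·w))^(1/4).
Convert to SI units:
  w = 5 kN/m = 5000 N/m
  E = 200 GPa = 2 × 10¹¹ Pa
  delta = 0.08855 mm = 8.855 × 10⁻⁵ m
Substitute:
  L = ((384 × (8.855 × 10⁻⁵) × (2 × 10¹¹) × 0.00026) / (5 × 5000))^(1/4)
  L = 2.9 m
Final answer: L = 2.9 m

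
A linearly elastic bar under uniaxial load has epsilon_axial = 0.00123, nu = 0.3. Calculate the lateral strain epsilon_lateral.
Model: a linearly elastic bar under uniaxial load, so epsilon_lateral = -nu·epsilon_axial.
Substitute:
  epsilon_lateral = -(0.3 × 0.00123)
  epsilon_lateral = -0.000369
Final answer: epsilon_lateral = -0.000369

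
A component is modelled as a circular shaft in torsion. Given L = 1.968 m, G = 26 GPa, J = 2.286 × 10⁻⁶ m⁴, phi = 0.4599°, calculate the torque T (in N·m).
Model: a circular shaft in torsion, so phi = (T·L) / (G·J).
Solve for T: T = (phi·G·J) / L.
Convert to SI units:
  G = 26 GPa = 2.6 × 10¹⁰ Pa
  phi = 0.4599° = 0.008027 rad
Substitute:
  T = (0.008027 × (2.6 × 10¹⁰) × (2.286 × 10⁻⁶)) / 1.968
  T = 242.4 N·m
Final answer: T = 242.4 N·m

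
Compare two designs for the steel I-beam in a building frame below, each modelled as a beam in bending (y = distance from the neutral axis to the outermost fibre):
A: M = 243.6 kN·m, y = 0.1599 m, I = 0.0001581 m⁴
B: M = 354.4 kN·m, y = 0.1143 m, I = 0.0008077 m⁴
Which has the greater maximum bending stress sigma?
Model: a beam in bending (y = distance from the neutral axis to the outermost fibre), so sigma = (M·y) / I (SI units).
  A: sigma = (243600 × 0.1599) / 0.0001581 = 2.464 × 10⁸ Pa = 246.4 MPa
  B: sigma = (354400 × 0.1143) / 0.0008077 = 5.015 × 10⁷ Pa = 50.15 MPa
246.4 MPa > 50.15 MPa, so A is larger.
Final answer: A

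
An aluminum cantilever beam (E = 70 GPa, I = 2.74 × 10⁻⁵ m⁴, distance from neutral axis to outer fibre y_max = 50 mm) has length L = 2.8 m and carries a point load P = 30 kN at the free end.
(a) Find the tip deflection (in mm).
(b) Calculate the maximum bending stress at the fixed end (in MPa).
(a) Tip deflection of a cantilever with an end point load: δ = P·L^3 / (3·E·I). Convert P = 30 kN = 30000 N, E = 70 GPa = 7 × 10¹⁰ Pa.
  δ = (30000 × 2.8^3) / (3 × (7 × 10¹⁰) × (2.74 × 10⁻⁵)) = 0.1145 m = 114.5 mm
(b) Maximum bending moment at the fixed end: M = P·L = 30000 × 2.8 = 84000 N·m. Convert y_max = 50 mm = 0.05 m.
  σ = M·y_max / I = (84000 × 0.05) / (2.74 × 10⁻⁵) = 1.533 × 10⁸ Pa = 153.3 MPa
Final answer: (a) δ = 114.5 mm, (b) σ = 153.3 MPa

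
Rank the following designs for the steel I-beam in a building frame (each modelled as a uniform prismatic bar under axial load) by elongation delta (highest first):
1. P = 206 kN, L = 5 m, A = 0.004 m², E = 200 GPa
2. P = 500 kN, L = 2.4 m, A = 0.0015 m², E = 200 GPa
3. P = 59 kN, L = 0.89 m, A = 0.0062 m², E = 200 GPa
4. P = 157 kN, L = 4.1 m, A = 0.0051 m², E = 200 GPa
Model: a uniform prismatic bar under axial load, so delta = (P·L) / (A·E) (SI units).
  Case 1: delta = (206000 × 5) / (0.004 × (2 × 10¹¹)) = 0.001288 m = 1.288 mm
  Case 2: delta = (500000 × 2.4) / (0.0015 × (2 × 10¹¹)) = 0.004 m = 4 mm
  Case 3: delta = (59000 × 0.89) / (0.0062 × (2 × 10¹¹)) = 4.235 × 10⁻⁵ m = 0.04235 mm
  Case 4: delta = (157000 × 4.1) / (0.0051 × (2 × 10¹¹)) = 0.0006311 m = 0.6311 mm
Ordering: 4 mm (case 2) > 1.288 mm (case 1) > 0.6311 mm (case 4) > 0.04235 mm (case 3)
Final answer: 2, 1, 4, 3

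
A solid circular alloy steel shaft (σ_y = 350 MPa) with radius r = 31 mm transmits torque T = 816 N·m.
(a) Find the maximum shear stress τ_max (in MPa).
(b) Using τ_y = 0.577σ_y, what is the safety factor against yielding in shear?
(a) For a solid circular shaft, τ_max = T·r/J with J = π·r^4/2, i.e. τ_max = 2·T / (π·r^3). Convert r = 31 mm = 0.031 m.
  τ_max = (2 × 816) / (π × 0.031^3) = 1.744 × 10⁷ Pa = 17.44 MPa
(b) τ_y = 0.577 × 350 = 201.95 MPa
  SF = τ_y/τ_max = 201.95 / 17.44 = 11.58
Final answer: (a) τ_max = 17.44 MPa, (b) SF = 11.58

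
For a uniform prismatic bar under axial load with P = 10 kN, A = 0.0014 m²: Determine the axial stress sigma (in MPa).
Model: a uniform prismatic bar under axial load, so sigma = P / A.
Convert to SI units:
  P = 10 kN = 10000 N
Substitute:
  sigma = 10000 / 0.0014
  sigma = 7.143 × 10⁶ Pa
Convert: sigma = 7.143 × 10⁶ Pa = 7.143 MPa
Final answer: sigma = 7.143 MPa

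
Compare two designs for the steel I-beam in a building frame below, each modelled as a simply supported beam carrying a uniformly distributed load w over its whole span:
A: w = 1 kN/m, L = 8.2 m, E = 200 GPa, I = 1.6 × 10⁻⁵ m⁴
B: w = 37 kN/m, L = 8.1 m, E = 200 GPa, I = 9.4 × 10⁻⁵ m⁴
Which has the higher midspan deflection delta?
Model: a simply supported beam carrying a uniformly distributed load w over its whole span, so delta = (5·w·L^4) / (384·E·I) (SI units).
  A: delta = (5 × 1000 × 8.2^4) / (384 × (2 × 10¹¹) × (1.6 × 10⁻⁵)) = 0.0184 m = 18.4 mm
  B: delta = (5 × 37000 × 8.1^4) / (384 × (2 × 10¹¹) × (9.4 × 10⁻⁵)) = 0.1103 m = 110.3 mm
110.3 mm > 18.4 mm, so B is larger.
Final answer: B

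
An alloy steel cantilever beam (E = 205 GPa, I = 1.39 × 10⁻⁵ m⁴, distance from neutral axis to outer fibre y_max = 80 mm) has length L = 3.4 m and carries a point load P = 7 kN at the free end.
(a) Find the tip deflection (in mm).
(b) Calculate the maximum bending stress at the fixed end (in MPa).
(a) Tip deflection of a cantilever with an end point load: δ = P·L^3 / (3·E·I). Convert P = 7 kN = 7000 N, E = 205 GPa = 2.05 × 10¹¹ Pa.
  δ = (7000 × 3.4^3) / (3 × (2.05 × 10¹¹) × (1.39 × 10⁻⁵)) = 0.03218 m = 32.18 mm
(b) Maximum bending moment at the fixed end: M = P·L = 7000 × 3.4 = 23800 N·m. Convert y_max = 80 mm = 0.08 m.
  σ = M·y_max / I = (23800 × 0.08) / (1.39 × 10⁻⁵) = 1.37 × 10⁸ Pa = 137 MPa
Final answer: (a) δ = 32.18 mm, (b) σ = 137 MPa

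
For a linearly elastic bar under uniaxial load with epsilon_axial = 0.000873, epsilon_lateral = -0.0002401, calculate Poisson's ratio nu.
Model: a linearly elastic bar under uniaxial load, so epsilon_lateral = -nu·epsilon_axial.
Solve for nu: nu = -epsilon_lateral / epsilon_axial.
Substitute:
  nu = -(-0.0002401) / 0.000873
  nu = 0.275
Final answer: nu = 0.275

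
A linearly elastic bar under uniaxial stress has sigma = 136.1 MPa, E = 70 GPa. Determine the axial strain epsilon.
Model: a linearly elastic bar under uniaxial stress, so epsilon = sigma / E.
Convert to SI units:
  sigma = 136.1 MPa = 1.361 × 10⁸ Pa
  E = 70 GPa = 7 × 10¹⁰ Pa
Substitute:
  epsilon = (1.361 × 10⁸) / (7 × 10¹⁰)
  epsilon = 0.001944
Final answer: epsilon = 0.001944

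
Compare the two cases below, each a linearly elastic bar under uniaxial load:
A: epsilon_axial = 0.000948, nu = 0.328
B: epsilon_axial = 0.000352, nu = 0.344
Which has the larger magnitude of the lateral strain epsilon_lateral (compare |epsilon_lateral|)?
Model: a linearly elastic bar under uniaxial load, so epsilon_lateral = -nu·epsilon_axial (SI units).
  A: epsilon_lateral = -(0.328 × 0.000948) = -0.0003109
  B: epsilon_lateral = -(0.344 × 0.000352) = -0.0001211
|epsilon_lateral|: A = 0.0003109, B = 0.0001211, so A is larger in magnitude.
Final answer: A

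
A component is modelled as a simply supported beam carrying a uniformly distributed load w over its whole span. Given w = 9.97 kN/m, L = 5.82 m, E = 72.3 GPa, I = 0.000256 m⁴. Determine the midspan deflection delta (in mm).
Model: a simply supported beam carrying a uniformly distributed load w over its whole span, so delta = (5·w·L^4) / (384·E·I).
Convert to SI units:
  w = 9.97 kN/m = 9970 N/m
  E = 72.3 GPa = 7.23 × 10¹⁰ Pa
Substitute:
  delta = (5 × 9970 × 5.82^4) / (384 × (7.23 × 10¹⁰) × 0.000256)
  delta = 0.008047 m
Convert: delta = 0.008047 m = 8.047 mm
Final answer: delta = 8.047 mm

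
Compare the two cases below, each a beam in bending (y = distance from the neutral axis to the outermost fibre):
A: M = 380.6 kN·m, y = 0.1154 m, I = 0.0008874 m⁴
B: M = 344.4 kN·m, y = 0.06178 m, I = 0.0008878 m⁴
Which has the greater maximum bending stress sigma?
Model: a beam in bending (y = distance from the neutral axis to the outermost fibre), so sigma = (M·y) / I (SI units).
  A: sigma = (380600 × 0.1154) / 0.0008874 = 4.949 × 10⁷ Pa = 49.49 MPa
  B: sigma = (344400 × 0.06178) / 0.0008878 = 2.397 × 10⁷ Pa = 23.97 MPa
49.49 MPa > 23.97 MPa, so A is larger.
Final answer: A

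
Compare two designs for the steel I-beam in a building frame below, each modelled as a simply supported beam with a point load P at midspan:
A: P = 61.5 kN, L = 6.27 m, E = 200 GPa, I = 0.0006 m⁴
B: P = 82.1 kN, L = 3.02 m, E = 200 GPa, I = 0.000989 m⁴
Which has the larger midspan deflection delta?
Model: a simply supported beam with a point load P at midspan, so delta = (P·L^3) / (48·E·I) (SI units).
  A: delta = (61500 × 6.27^3) / (48 × (2 × 10¹¹) × 0.0006) = 0.002632 m = 2.632 mm
  B: delta = (82100 × 3.02^3) / (48 × (2 × 10¹¹) × 0.000989) = 0.0002382 m = 0.2382 mm
2.632 mm > 0.2382 mm, so A is larger.
Final answer: A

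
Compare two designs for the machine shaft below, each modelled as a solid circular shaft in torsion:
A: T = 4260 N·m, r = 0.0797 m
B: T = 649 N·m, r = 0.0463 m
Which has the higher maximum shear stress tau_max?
Model: a solid circular shaft in torsion, so tau_max = (2·T) / (π·r^3) (SI units).
  A: tau_max = (2 × 4260) / (π × 0.0797^3) = 5.357 × 10⁶ Pa = 5.357 MPa
  B: tau_max = (2 × 649) / (π × 0.0463^3) = 4.163 × 10⁶ Pa = 4.163 MPa
5.357 MPa > 4.163 MPa, so A is larger.
Final answer: A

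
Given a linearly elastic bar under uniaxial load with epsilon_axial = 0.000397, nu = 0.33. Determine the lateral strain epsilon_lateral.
Model: a linearly elastic bar under uniaxial load, so epsilon_lateral = -nu·epsilon_axial.
Substitute:
  epsilon_lateral = -(0.33 × 0.000397)
  epsilon_lateral = -0.000131
Final answer: epsilon_lateral = -0.000131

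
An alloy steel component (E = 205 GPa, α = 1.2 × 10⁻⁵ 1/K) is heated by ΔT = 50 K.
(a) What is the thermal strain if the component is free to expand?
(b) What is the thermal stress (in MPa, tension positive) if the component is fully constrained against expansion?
(a) Free thermal strain ε_th = α·ΔT = (1.2 × 10⁻⁵) × 50 = 0.0006
(b) Fully constrained, the expansion is suppressed, so σ = -E·α·ΔT. Convert E = 205 GPa = 2.05 × 10¹¹ Pa.
  σ = -(2.05 × 10¹¹) × (1.2 × 10⁻⁵) × 50 = -1.23 × 10⁸ Pa = -123 MPa (compressive)
Final answer: (a) ε_th = 0.0006, (b) σ = -123 MPa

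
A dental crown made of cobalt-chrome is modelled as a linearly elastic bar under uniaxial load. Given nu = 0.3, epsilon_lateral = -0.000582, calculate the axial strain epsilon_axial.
Model: a linearly elastic bar under uniaxial load, so epsilon_lateral = -nu·epsilon_axial.
Solve for epsilon_axial: epsilon_axial = -epsilon_lateral / nu.
Substitute:
  epsilon_axial = -(-0.000582) / 0.3
  epsilon_axial = 0.00194
Final answer: epsilon_axial = 0.00194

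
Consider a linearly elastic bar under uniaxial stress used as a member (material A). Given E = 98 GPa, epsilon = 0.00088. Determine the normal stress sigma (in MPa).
Model: a linearly elastic bar under uniaxial stress, so sigma = E·epsilon.
Convert to SI units:
  E = 98 GPa = 9.8 × 10¹⁰ Pa
Substitute:
  sigma = (9.8 × 10¹⁰) × 0.00088
  sigma = 8.624 × 10⁷ Pa
Convert: sigma = 8.624 × 10⁷ Pa = 86.24 MPa
Final answer: sigma = 86.24 MPa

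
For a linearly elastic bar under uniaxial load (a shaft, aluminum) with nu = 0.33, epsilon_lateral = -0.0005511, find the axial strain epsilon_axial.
Model: a linearly elastic bar under uniaxial load, so epsilon_lateral = -nu·epsilon_axial.
Solve for epsilon_axial: epsilon_axial = -epsilon_lateral / nu.
Substitute:
  epsilon_axial = -(-0.0005511) / 0.33
  epsilon_axial = 0.00167
Final answer: epsilon_axial = 0.00167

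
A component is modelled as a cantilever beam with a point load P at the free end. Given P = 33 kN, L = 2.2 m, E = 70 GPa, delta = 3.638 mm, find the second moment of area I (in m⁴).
Model: a cantilever beam with a point load P at the free end, so delta = (P·L^3) / (3·E·I).
Solve for I: I = (P·L^3) / (3·delta·E).
Convert to SI units:
  P = 33 kN = 33000 N
  E = 70 GPa = 7 × 10¹⁰ Pa
  delta = 3.638 mm = 0.003638 m
Substitute:
  I = (33000 × 2.2^3) / (3 × 0.003638 × (7 × 10¹⁰))
  I = 0.0004599 m⁴
Final answer: I = 0.0004599 m⁴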